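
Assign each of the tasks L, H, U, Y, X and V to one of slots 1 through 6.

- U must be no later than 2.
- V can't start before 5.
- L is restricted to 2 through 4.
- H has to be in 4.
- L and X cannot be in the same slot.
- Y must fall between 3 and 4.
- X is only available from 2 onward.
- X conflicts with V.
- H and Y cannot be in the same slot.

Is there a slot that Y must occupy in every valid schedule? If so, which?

3

Y's window is 3–4.
H is fixed at 4, and Y can't share a slot with H.
So Y must be 3.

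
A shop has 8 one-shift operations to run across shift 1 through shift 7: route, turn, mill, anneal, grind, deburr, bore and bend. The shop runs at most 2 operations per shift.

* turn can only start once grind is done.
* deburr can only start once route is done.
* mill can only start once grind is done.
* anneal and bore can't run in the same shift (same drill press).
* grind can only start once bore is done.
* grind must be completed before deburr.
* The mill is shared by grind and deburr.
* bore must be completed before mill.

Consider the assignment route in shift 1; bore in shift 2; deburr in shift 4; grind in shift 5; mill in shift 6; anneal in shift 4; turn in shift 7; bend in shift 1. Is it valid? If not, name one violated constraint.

No — it violates: grind must be completed before deburr

anneal and bore can't run in the same shift (same drill press) — holds.
bore must be completed before mill — holds.
The mill is shared by grind and deburr — holds.
deburr can only start once route is done — holds.
grind must be completed before deburr — violated.
The shop runs at most 2 operations per shift — holds.
turn can only start once grind is done — holds.
mill can only start once grind is done — holds.
grind can only start once bore is done — holds.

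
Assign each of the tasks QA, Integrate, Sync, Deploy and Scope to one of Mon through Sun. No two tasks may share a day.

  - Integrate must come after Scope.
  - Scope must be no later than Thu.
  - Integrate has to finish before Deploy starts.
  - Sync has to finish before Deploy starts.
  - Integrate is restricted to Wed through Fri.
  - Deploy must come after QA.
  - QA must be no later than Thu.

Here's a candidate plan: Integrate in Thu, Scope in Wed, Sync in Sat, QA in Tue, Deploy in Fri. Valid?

QA must be no later than Thu — holds.
Scope must be no later than Thu — holds.
Sync has to finish before Deploy starts — violated.
Deploy must come after QA — holds.
Integrate is restricted to Wed through Fri — holds.
No two tasks may share a day — holds.
Integrate has to finish before Deploy starts — holds.
Integrate must come after Scope — holds.

Invalid. Sync has to finish before Deploy starts.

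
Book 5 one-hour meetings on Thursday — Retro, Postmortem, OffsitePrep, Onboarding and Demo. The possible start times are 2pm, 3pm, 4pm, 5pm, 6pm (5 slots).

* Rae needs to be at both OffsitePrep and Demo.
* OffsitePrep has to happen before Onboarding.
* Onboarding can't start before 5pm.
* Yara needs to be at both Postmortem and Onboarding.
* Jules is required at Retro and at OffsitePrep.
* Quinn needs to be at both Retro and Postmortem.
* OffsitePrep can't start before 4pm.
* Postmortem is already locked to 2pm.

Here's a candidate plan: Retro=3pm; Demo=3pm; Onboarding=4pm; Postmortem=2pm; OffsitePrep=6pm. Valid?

Rae needs to be at both OffsitePrep and Demo — holds.
OffsitePrep has to happen before Onboarding — violated.
OffsitePrep can't start before 4pm — holds.
Quinn needs to be at both Retro and Postmortem — holds.
Yara needs to be at both Postmortem and Onboarding — holds.
Jules is required at Retro and at OffsitePrep — holds.
Postmortem is already locked to 2pm — holds.
Onboarding can't start before 5pm — violated.

No. OffsitePrep has to happen before Onboarding is not satisfied.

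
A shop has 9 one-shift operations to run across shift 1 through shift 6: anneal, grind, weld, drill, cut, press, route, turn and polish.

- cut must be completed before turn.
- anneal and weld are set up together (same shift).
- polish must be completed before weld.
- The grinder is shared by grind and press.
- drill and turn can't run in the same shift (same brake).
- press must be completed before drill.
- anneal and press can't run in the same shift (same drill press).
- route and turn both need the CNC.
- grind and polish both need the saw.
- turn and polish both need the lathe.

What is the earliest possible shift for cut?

shift 1

Downstream work caps cut at shift 5.
cut at shift 1 is achievable: press=shift 1; turn=shift 3; weld=shift 2; polish=shift 1; route=shift 1; cut=shift 1; anneal=shift 2; grind=shift 2; drill=shift 2.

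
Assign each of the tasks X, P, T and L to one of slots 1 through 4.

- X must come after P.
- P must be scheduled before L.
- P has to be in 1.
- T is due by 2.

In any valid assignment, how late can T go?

2

T's own window allows nothing later than 2.
T at 2 is achievable: X -> 2; L -> 2; T -> 2; P -> 1.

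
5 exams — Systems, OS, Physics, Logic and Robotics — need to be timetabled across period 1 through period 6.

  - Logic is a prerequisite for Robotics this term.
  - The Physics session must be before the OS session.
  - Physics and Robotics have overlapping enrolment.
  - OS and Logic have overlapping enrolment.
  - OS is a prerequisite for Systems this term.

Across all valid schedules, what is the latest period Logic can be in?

period 5

Downstream work caps Logic at period 5.
Logic at period 5 is achievable: Systems=period 3; Logic=period 5; OS=period 2; Physics=period 1; Robotics=period 6.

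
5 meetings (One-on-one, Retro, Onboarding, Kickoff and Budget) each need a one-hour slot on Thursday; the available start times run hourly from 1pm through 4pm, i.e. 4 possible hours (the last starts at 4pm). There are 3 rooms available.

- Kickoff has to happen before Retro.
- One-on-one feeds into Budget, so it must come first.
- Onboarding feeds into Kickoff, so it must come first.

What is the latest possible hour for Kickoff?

3pm

Precedence pushes Kickoff to at least 2pm; downstream work caps Kickoff at 3pm.
Kickoff at 3pm is achievable: Retro -> 4pm; Budget -> 2pm; One-on-one -> 1pm; Onboarding -> 1pm; Kickoff -> 3pm.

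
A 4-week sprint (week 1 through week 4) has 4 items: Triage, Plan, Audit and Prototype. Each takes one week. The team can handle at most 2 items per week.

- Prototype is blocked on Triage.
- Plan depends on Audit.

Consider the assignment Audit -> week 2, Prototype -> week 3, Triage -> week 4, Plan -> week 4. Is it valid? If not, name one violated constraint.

The team can handle at most 2 items per week — holds.
Plan depends on Audit — holds.
Prototype is blocked on Triage — violated.

No. Prototype is blocked on Triage is not satisfied.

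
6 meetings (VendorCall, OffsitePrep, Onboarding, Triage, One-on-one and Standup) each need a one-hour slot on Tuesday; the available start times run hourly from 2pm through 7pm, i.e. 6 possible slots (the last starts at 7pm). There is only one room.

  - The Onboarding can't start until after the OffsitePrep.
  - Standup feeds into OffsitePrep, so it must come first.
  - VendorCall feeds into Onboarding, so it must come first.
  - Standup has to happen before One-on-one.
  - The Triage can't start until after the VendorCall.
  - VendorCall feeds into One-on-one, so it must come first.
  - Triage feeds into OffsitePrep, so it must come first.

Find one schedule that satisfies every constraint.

OffsitePrep in 5pm; VendorCall in 2pm; Standup in 4pm; Triage in 3pm; Onboarding in 6pm; One-on-one in 7pm

Checking: VendorCall(2pm) before Onboarding(6pm); VendorCall(2pm) before Triage(3pm); OffsitePrep(5pm) before Onboarding(6pm); Standup(4pm) before OffsitePrep(5pm); Triage(3pm) before OffsitePrep(5pm); VendorCall(2pm) before One-on-one(7pm); Standup(4pm) before One-on-one(7pm); max 1 per slot (cap 1).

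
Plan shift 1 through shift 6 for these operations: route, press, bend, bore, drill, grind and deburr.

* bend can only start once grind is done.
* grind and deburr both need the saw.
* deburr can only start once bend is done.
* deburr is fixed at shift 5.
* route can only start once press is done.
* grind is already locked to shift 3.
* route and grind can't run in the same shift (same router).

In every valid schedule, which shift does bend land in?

shift 4

grind is fixed at shift 3 and must come before bend, so bend is at least shift 4.
deburr is fixed at shift 5 and must come after bend, so bend is at most shift 4.
So bend must be shift 4.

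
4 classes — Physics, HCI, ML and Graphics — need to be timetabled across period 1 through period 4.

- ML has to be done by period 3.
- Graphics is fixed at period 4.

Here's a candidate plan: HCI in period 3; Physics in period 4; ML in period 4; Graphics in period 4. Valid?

Graphics is fixed at period 4 — holds.
ML has to be done by period 3 — violated.

No — it violates: ML has to be done by period 3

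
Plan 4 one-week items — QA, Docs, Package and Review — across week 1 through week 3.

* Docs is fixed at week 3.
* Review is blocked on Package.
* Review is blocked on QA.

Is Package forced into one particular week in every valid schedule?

No

Package can be week 1 (e.g. Package=week 1; QA=week 1; Docs=week 3; Review=week 2) or week 2 (e.g. Docs=week 3; Review=week 3; Package=week 2; QA=week 1).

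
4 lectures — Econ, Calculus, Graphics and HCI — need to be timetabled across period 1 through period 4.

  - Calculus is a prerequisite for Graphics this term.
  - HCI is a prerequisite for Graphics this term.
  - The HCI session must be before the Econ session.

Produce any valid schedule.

Econ=period 2, Calculus=period 1, Graphics=period 2, HCI=period 1

Checking: HCI(period 1) before Econ(period 2); HCI(period 1) before Graphics(period 2); Calculus(period 1) before Graphics(period 2).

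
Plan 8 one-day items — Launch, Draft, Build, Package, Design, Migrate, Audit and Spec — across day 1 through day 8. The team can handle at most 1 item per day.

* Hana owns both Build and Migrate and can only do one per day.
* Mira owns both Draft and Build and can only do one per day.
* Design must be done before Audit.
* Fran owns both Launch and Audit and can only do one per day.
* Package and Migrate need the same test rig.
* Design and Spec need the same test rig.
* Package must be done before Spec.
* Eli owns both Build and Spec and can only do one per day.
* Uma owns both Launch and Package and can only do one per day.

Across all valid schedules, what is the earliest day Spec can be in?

day 2

Precedence pushes Spec to at least day 2.
Spec at day 2 is achievable: Package in day 1, Audit in day 4, Design in day 3, Build in day 7, Migrate in day 8, Spec in day 2, Draft in day 6, Launch in day 5.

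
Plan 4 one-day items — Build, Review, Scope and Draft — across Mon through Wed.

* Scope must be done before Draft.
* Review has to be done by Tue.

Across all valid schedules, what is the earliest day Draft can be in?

Precedence pushes Draft to at least Tue.
Draft at Tue is achievable: Scope in Mon; Review in Mon; Draft in Tue; Build in Mon.

Tue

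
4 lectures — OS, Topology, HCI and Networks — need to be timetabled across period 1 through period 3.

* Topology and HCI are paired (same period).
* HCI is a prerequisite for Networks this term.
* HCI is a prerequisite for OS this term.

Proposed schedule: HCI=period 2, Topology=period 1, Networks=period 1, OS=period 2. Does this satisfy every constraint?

HCI is a prerequisite for Networks this term — violated.
Topology and HCI are paired (same period) — violated.
HCI is a prerequisite for OS this term — violated.

No — it violates: HCI is a prerequisite for Networks this term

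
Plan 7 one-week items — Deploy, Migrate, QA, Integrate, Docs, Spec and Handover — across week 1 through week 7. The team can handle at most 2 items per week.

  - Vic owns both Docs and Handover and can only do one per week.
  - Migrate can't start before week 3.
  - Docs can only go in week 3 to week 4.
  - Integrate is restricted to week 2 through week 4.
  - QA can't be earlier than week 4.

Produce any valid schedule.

Migrate in week 3; Docs in week 3; Deploy in week 1; Handover in week 2; Spec in week 1; QA in week 4; Integrate in week 2

Checking: Docs(week 3) != Handover(week 2); Migrate=week 3 in [week 3,week 7]; QA=week 4 in [week 4,week 7]; Integrate=week 2 in [week 2,week 4]; Docs=week 3 in [week 3,week 4]; max 2 per week (cap 2).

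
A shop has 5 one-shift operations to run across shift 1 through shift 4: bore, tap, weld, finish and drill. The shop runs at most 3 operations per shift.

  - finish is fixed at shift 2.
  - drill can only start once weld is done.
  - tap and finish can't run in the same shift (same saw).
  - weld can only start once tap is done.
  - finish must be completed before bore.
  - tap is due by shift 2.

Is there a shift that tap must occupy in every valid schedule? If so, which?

tap's window is shift 1–shift 2.
finish is fixed at shift 2, and tap can't share a shift with finish.
So tap must be shift 1.

shift 1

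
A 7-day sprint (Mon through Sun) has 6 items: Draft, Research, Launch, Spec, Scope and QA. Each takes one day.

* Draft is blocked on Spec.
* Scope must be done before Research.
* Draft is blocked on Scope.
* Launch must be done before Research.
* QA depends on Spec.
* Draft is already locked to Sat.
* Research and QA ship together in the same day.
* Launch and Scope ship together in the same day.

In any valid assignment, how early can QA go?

Tue

Precedence pushes QA to at least Tue.
QA at Tue is achievable: Research in Tue, Scope in Mon, Draft in Sat, Launch in Mon, Spec in Mon, QA in Tue.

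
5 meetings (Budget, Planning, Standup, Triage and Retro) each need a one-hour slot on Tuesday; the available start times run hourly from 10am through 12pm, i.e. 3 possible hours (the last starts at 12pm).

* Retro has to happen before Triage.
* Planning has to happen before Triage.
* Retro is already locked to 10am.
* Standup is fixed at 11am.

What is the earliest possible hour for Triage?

11am

Precedence pushes Triage to at least 11am.
Triage at 11am is achievable: Budget=10am; Retro=10am; Triage=11am; Planning=10am; Standup=11am.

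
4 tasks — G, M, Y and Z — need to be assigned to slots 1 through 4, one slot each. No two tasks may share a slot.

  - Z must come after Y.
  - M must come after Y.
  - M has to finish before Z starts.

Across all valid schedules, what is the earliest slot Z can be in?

3

Precedence pushes Z to at least 3.
Z at 3 is achievable: G=4, Y=1, Z=3, M=2.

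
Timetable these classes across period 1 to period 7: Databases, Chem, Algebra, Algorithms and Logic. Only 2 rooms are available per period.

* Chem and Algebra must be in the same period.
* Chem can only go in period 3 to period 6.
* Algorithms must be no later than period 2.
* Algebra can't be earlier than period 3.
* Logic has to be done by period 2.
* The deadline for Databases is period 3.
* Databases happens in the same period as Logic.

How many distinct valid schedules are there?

Splitting on Databases: it can be period 1 (4), period 2 (4). Listing each branch's schedules as (Chem, Algebra, Algorithms, Logic) by period number:
Databases=period 1: (3,3,2,1) (4,4,2,1) (5,5,2,1) (6,6,2,1) — 4.
Databases=period 2: (3,3,1,2) (4,4,1,2) (5,5,1,2) (6,6,1,2) — 4.
Summing: 4 + 4 = 8.

8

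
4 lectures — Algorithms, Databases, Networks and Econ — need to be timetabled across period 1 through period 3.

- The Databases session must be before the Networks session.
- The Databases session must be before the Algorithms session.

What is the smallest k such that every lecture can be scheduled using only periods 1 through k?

2 periods

The precedence chain requires at least 2 distinct periods.
2 works (last occupied period: period 2): for example Networks=period 2; Algorithms=period 2; Databases=period 1; Econ=period 1.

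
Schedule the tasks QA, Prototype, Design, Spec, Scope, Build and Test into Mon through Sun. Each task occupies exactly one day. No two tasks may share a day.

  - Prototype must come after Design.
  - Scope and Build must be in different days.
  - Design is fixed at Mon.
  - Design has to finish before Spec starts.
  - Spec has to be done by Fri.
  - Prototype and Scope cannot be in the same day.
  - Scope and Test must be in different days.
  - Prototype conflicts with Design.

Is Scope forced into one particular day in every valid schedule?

Scope can be Tue (e.g. QA -> Fri; Test -> Sun; Design -> Mon; Spec -> Wed; Scope -> Tue; Build -> Sat; Prototype -> Thu) or Wed (e.g. Design in Mon; Build in Sat; Prototype in Thu; QA in Fri; Spec in Tue; Scope in Wed; Test in Sun).

No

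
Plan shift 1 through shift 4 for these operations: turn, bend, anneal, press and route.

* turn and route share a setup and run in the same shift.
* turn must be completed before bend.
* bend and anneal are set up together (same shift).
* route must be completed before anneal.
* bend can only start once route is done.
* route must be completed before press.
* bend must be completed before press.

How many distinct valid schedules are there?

Enumerating: press in shift 3, turn in shift 1, anneal in shift 2, bend in shift 2, route in shift 1 | bend=shift 2, press=shift 4, route=shift 1, anneal=shift 2, turn=shift 1 | route -> shift 1; press -> shift 4; bend -> shift 3; anneal -> shift 3; turn -> shift 1 | route=shift 2, press=shift 4, turn=shift 2, bend=shift 3, anneal=shift 3.

4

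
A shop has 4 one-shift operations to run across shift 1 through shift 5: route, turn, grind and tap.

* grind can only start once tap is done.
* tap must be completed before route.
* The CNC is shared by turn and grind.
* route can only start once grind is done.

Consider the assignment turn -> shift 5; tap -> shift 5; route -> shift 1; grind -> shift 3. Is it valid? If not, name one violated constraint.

No — it violates: tap must be completed before route

The CNC is shared by turn and grind — holds.
tap must be completed before route — violated.
route can only start once grind is done — violated.
grind can only start once tap is done — violated.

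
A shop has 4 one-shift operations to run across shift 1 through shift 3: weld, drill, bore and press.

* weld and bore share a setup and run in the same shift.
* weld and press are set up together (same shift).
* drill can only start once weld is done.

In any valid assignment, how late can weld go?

shift 2

Downstream work caps weld at shift 2.
weld at shift 2 is achievable: bore in shift 2; press in shift 2; weld in shift 2; drill in shift 3.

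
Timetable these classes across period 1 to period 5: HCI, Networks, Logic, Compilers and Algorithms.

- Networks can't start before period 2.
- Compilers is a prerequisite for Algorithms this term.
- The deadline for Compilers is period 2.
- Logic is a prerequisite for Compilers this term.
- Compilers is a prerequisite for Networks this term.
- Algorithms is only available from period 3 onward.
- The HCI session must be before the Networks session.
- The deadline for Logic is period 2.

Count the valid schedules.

27

Splitting on HCI: it can be period 1 (9), period 2 (9), period 3 (6), period 4 (3). Listing each branch's schedules as (Networks, Logic, Compilers, Algorithms) by period number:
HCI=period 1: (3,1,2,3) (3,1,2,4) (3,1,2,5) (4,1,2,3) (4,1,2,4) (4,1,2,5) (5,1,2,3) (5,1,2,4) (5,1,2,5) — 9.
HCI=period 2: (3,1,2,3) (3,1,2,4) (3,1,2,5) (4,1,2,3) (4,1,2,4) (4,1,2,5) (5,1,2,3) (5,1,2,4) (5,1,2,5) — 9.
HCI=period 3: (4,1,2,3) (4,1,2,4) (4,1,2,5) (5,1,2,3) (5,1,2,4) (5,1,2,5) — 6.
HCI=period 4: (5,1,2,3) (5,1,2,4) (5,1,2,5) — 3.
Summing: 9 + 9 + 6 + 3 = 27.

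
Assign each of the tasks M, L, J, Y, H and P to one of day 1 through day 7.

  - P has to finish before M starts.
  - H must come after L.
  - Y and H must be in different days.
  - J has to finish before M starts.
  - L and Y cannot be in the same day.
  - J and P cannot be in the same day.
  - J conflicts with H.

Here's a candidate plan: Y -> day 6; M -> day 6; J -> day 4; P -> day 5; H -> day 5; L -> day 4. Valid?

L and Y cannot be in the same day — holds.
P has to finish before M starts — holds.
J and P cannot be in the same day — holds.
J conflicts with H — holds.
J has to finish before M starts — holds.
H must come after L — holds.
Y and H must be in different days — holds.

Valid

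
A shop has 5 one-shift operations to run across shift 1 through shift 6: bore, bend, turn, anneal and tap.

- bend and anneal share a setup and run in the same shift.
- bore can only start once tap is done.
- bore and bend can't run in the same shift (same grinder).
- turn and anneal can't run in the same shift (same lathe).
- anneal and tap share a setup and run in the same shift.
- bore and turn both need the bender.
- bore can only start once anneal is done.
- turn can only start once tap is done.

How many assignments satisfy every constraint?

Splitting on bore: it can be shift 2 (4), shift 3 (7), shift 4 (9), shift 5 (10), shift 6 (10). Listing each branch's schedules as (bend, turn, anneal, tap) by shift number:
bore=shift 2: (1,3,1,1) (1,4,1,1) (1,5,1,1) (1,6,1,1) — 4.
bore=shift 3: (1,2,1,1) (1,4,1,1) (1,5,1,1) (1,6,1,1) (2,4,2,2) (2,5,2,2) (2,6,2,2) — 7.
bore=shift 4: (1,2,1,1) (1,3,1,1) (1,5,1,1) (1,6,1,1) (2,3,2,2) (2,5,2,2) (2,6,2,2) (3,5,3,3) (3,6,3,3) — 9.
bore=shift 5: (1,2,1,1) (1,3,1,1) (1,4,1,1) (1,6,1,1) (2,3,2,2) (2,4,2,2) (2,6,2,2) (3,4,3,3) (3,6,3,3) (4,6,4,4) — 10.
bore=shift 6: (1,2,1,1) (1,3,1,1) (1,4,1,1) (1,5,1,1) (2,3,2,2) (2,4,2,2) (2,5,2,2) (3,4,3,3) (3,5,3,3) (4,5,4,4) — 10.
Summing: 4 + 7 + 9 + 10 + 10 = 40.

40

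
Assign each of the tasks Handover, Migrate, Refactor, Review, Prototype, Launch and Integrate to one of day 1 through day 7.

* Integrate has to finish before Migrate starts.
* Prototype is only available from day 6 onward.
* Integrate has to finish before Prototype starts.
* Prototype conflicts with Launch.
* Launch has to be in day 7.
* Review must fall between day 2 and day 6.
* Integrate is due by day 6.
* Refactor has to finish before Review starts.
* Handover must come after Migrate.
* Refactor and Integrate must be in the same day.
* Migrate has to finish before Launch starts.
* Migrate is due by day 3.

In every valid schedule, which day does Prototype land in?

day 6

Prototype's window is day 6–day 7.
Launch is fixed at day 7, and Prototype can't share a day with Launch.
So Prototype must be day 6.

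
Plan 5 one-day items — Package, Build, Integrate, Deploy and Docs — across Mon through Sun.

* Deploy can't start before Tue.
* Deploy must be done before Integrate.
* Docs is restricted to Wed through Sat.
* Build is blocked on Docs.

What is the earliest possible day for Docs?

Docs is available from Wed; Docs's own window allows nothing later than Sat.
Docs at Wed is achievable: Deploy in Tue; Package in Mon; Build in Thu; Docs in Wed; Integrate in Wed.

Wed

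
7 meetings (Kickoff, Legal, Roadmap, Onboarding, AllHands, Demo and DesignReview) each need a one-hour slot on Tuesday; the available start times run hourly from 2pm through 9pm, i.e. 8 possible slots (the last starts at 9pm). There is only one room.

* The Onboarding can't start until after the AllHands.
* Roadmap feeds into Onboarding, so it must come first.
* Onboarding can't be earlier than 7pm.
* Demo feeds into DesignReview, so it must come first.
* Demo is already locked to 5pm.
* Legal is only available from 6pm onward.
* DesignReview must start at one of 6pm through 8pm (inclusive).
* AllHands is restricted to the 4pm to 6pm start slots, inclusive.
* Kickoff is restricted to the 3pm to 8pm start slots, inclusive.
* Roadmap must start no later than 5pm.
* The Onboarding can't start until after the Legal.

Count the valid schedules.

Splitting on Kickoff: it can be 3pm (13), 4pm (4), 6pm (4), 7pm (4), 8pm (4). Listing each branch's schedules as (Legal, Roadmap, Onboarding, AllHands, Demo, DesignReview):
Kickoff=3pm: (6pm,2pm,7pm,4pm,5pm,8pm) (6pm,2pm,8pm,4pm,5pm,7pm) (6pm,2pm,9pm,4pm,5pm,7pm) (6pm,2pm,9pm,4pm,5pm,8pm) (7pm,2pm,8pm,4pm,5pm,6pm) (7pm,2pm,9pm,4pm,5pm,6pm) (7pm,2pm,9pm,4pm,5pm,8pm) (7pm,2pm,9pm,6pm,5pm,8pm) (7pm,4pm,9pm,6pm,5pm,8pm) (8pm,2pm,9pm,4pm,5pm,6pm) (8pm,2pm,9pm,4pm,5pm,7pm) (8pm,2pm,9pm,6pm,5pm,7pm) (8pm,4pm,9pm,6pm,5pm,7pm) — 13.
Kickoff=4pm: (7pm,2pm,9pm,6pm,5pm,8pm) (7pm,3pm,9pm,6pm,5pm,8pm) (8pm,2pm,9pm,6pm,5pm,7pm) (8pm,3pm,9pm,6pm,5pm,7pm) — 4.
Kickoff=6pm: (7pm,2pm,9pm,4pm,5pm,8pm) (7pm,3pm,9pm,4pm,5pm,8pm) (8pm,2pm,9pm,4pm,5pm,7pm) (8pm,3pm,9pm,4pm,5pm,7pm) — 4.
Kickoff=7pm: (6pm,2pm,9pm,4pm,5pm,8pm) (6pm,3pm,9pm,4pm,5pm,8pm) (8pm,2pm,9pm,4pm,5pm,6pm) (8pm,3pm,9pm,4pm,5pm,6pm) — 4.
Kickoff=8pm: (6pm,2pm,9pm,4pm,5pm,7pm) (6pm,3pm,9pm,4pm,5pm,7pm) (7pm,2pm,9pm,4pm,5pm,6pm) (7pm,3pm,9pm,4pm,5pm,6pm) — 4.
Summing: 13 + 4 + 4 + 4 + 4 = 29.

29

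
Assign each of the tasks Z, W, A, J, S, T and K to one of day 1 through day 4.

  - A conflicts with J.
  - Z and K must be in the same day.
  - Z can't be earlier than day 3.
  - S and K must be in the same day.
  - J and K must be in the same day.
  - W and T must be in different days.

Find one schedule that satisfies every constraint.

W -> day 1; K -> day 3; Z -> day 3; T -> day 2; S -> day 3; A -> day 1; J -> day 3

Checking: W(day 1) != T(day 2); A(day 1) != J(day 3); J = K = day 3; Z = K = day 3; S = K = day 3; Z=day 3 in [day 3,day 4].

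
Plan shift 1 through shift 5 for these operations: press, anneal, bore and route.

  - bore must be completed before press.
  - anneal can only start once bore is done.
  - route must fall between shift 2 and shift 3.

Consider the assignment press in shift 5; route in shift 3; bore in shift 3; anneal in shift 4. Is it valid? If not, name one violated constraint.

Yes, all constraints hold

bore must be completed before press — holds.
anneal can only start once bore is done — holds.
route must fall between shift 2 and shift 3 — holds.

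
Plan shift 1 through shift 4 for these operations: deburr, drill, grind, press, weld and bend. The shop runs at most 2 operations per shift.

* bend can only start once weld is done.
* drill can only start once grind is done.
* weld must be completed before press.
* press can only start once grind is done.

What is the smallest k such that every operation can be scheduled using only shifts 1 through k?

3 shifts

The precedence chain requires at least 2 distinct shifts.
With at most 2 per shift and 6 operations, at least 3 shifts are needed.
3 works (last occupied shift: shift 3): for example bend=shift 3, press=shift 2, deburr=shift 3, grind=shift 1, drill=shift 2, weld=shift 1.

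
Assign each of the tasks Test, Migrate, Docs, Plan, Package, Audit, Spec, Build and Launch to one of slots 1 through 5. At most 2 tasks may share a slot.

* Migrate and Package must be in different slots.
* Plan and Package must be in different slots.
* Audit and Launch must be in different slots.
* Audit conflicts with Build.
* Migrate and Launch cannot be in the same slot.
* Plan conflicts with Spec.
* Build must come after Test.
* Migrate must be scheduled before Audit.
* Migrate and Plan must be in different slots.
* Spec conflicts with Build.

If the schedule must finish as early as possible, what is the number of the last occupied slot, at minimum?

The precedence chain requires at least 2 distinct slots.
With at most 2 per slot and 9 tasks, at least 5 slots are needed.
5 works (last occupied slot: 5): for example Package=4, Docs=2, Migrate=1, Test=1, Spec=4, Build=3, Launch=5, Plan=3, Audit=2.

slot 5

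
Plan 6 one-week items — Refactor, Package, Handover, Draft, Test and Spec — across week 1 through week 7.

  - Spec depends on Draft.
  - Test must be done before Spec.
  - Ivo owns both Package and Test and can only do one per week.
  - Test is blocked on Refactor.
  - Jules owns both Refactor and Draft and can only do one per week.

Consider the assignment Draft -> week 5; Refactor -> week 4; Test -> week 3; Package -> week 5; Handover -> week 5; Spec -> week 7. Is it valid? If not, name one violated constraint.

Test is blocked on Refactor — violated.
Ivo owns both Package and Test and can only do one per week — holds.
Spec depends on Draft — holds.
Test must be done before Spec — holds.
Jules owns both Refactor and Draft and can only do one per week — holds.

No — it violates: Test is blocked on Refactor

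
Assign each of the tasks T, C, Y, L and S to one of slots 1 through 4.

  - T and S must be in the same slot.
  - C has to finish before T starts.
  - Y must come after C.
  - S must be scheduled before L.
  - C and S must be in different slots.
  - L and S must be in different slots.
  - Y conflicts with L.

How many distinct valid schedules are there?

7

Splitting on T: it can be 2 (4), 3 (3). Listing each branch's schedules as (C, Y, L, S):
T=2: (1,2,3,2) (1,2,4,2) (1,3,4,2) (1,4,3,2) — 4.
T=3: (1,2,4,3) (1,3,4,3) (2,3,4,3) — 3.
Summing: 4 + 3 = 7.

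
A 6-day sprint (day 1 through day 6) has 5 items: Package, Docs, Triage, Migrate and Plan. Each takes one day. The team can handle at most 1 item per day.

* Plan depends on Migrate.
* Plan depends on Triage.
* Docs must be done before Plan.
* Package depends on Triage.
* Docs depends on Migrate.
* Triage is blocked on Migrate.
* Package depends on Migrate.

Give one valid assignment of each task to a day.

Docs -> day 3, Migrate -> day 1, Package -> day 5, Triage -> day 2, Plan -> day 4

Checking: Docs(day 3) before Plan(day 4); Migrate(day 1) before Triage(day 2); Triage(day 2) before Plan(day 4); Triage(day 2) before Package(day 5); Migrate(day 1) before Package(day 5); Migrate(day 1) before Plan(day 4); Migrate(day 1) before Docs(day 3); max 1 per day (cap 1).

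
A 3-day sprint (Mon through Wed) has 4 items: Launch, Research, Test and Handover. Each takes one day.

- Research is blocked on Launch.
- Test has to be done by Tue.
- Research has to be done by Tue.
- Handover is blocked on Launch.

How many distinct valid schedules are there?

4

Enumerating: Test -> Mon; Launch -> Mon; Research -> Tue; Handover -> Tue | Test -> Mon; Handover -> Wed; Launch -> Mon; Research -> Tue | Research -> Tue, Launch -> Mon, Test -> Tue, Handover -> Tue | Handover=Wed, Test=Tue, Launch=Mon, Research=Tue.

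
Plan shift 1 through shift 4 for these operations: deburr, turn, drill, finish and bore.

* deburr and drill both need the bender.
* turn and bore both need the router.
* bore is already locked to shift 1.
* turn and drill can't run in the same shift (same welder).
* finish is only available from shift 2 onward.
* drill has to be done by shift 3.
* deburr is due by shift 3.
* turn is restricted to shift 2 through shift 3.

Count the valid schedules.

24

Splitting on deburr: it can be shift 1 (6), shift 2 (9), shift 3 (9). Listing each branch's schedules as (turn, drill, finish, bore) by shift number:
deburr=shift 1: (2,3,2,1) (2,3,3,1) (2,3,4,1) (3,2,2,1) (3,2,3,1) (3,2,4,1) — 6.
deburr=shift 2: (2,1,2,1) (2,1,3,1) (2,1,4,1) (2,3,2,1) (2,3,3,1) (2,3,4,1) (3,1,2,1) (3,1,3,1) (3,1,4,1) — 9.
deburr=shift 3: (2,1,2,1) (2,1,3,1) (2,1,4,1) (3,1,2,1) (3,1,3,1) (3,1,4,1) (3,2,2,1) (3,2,3,1) (3,2,4,1) — 9.
Summing: 6 + 9 + 9 = 24.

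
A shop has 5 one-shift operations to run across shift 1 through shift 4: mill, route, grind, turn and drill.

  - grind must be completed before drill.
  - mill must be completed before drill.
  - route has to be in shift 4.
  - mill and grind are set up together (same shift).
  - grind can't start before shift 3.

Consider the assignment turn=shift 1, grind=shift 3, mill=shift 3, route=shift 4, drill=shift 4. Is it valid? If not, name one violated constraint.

grind can't start before shift 3 — holds.
mill and grind are set up together (same shift) — holds.
grind must be completed before drill — holds.
route has to be in shift 4 — holds.
mill must be completed before drill — holds.

Yes, all constraints hold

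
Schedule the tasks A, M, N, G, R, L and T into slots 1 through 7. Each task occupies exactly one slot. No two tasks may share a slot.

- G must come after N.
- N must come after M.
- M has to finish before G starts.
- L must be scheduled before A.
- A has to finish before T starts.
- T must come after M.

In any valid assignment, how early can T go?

Precedence pushes T to at least 3.
T at 4 is achievable: G in 6; A in 3; T in 4; N in 5; R in 7; M in 1; L in 2.
Nothing earlier works — the capacity limit rule out every slot before 4.

4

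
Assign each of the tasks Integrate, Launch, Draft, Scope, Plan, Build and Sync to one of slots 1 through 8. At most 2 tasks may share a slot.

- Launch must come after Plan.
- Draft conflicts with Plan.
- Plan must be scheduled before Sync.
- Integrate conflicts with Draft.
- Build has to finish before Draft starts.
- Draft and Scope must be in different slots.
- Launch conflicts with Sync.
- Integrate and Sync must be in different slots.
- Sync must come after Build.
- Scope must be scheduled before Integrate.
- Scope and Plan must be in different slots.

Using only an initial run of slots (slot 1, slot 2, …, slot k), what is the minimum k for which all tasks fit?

4

The precedence chain requires at least 2 distinct slots.
With at most 2 per slot and 7 tasks, at least 4 slots are needed.
4 works (last occupied slot: 4): for example Scope in 2, Integrate in 3, Plan in 1, Build in 1, Draft in 4, Launch in 3, Sync in 2.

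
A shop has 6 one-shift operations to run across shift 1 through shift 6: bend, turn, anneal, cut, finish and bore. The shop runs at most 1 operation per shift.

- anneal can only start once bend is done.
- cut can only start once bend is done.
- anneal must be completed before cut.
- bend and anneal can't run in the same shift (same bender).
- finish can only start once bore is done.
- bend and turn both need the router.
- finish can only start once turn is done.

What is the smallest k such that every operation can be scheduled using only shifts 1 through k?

6 shifts

The precedence chain requires at least 3 distinct shifts.
With at most 1 per shift and 6 operations, at least 6 shifts are needed.
6 works (last occupied shift: shift 6): for example bore=shift 5, bend=shift 1, turn=shift 4, anneal=shift 2, cut=shift 3, finish=shift 6.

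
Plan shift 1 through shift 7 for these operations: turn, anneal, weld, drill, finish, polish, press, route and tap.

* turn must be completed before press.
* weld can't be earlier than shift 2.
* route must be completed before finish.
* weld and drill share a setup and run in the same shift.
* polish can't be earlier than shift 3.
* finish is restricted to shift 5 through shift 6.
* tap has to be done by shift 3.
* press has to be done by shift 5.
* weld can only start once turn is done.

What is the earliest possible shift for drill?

Drill must be in the same shift as weld, which can't be before shift 2, so drill is at least shift 2.
drill at shift 2 is achievable: finish in shift 5; weld in shift 2; press in shift 2; anneal in shift 1; turn in shift 1; drill in shift 2; polish in shift 3; route in shift 1; tap in shift 1.

shift 2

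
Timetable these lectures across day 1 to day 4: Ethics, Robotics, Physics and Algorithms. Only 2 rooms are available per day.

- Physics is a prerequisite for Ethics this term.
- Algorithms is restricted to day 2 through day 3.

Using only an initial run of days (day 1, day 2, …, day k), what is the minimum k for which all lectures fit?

The precedence chain requires at least 2 distinct days.
With at most 2 per day and 4 lectures, at least 2 days are needed.
2 works (last occupied day: day 2): for example Physics -> day 1; Algorithms -> day 2; Ethics -> day 2; Robotics -> day 1.

2 days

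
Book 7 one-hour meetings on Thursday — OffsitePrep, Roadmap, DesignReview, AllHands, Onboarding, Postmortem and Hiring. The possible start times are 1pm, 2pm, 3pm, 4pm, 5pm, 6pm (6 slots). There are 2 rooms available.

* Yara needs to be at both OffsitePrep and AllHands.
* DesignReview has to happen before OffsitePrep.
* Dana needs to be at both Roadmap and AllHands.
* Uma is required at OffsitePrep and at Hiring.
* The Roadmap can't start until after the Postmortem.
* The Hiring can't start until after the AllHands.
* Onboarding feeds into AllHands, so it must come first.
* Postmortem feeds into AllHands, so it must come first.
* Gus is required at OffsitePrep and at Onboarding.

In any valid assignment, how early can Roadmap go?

Precedence pushes Roadmap to at least 2pm.
Roadmap at 2pm is achievable: OffsitePrep in 4pm, Hiring in 5pm, Postmortem in 1pm, Onboarding in 2pm, DesignReview in 1pm, AllHands in 3pm, Roadmap in 2pm.

2pm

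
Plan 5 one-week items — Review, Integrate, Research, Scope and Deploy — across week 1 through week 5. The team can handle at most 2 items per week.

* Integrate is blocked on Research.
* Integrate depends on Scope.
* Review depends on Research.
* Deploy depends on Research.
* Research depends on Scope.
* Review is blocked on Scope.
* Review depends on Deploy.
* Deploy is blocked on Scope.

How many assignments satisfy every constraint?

Splitting on Review: it can be week 4 (3), week 5 (10). Listing each branch's schedules as (Integrate, Research, Scope, Deploy) by week number:
Review=week 4: (3,2,1,3) (4,2,1,3) (5,2,1,3) — 3.
Review=week 5: (3,2,1,3) (3,2,1,4) (4,2,1,3) (4,2,1,4) (4,3,1,4) (4,3,2,4) (5,2,1,3) (5,2,1,4) (5,3,1,4) (5,3,2,4) — 10.
Summing: 3 + 10 = 13.

13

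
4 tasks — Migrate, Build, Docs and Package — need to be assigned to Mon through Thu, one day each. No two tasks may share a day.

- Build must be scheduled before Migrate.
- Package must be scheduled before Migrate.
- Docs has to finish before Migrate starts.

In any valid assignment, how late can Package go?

Wed

Downstream work caps Package at Wed.
Package at Wed is achievable: Migrate=Thu, Build=Mon, Docs=Tue, Package=Wed.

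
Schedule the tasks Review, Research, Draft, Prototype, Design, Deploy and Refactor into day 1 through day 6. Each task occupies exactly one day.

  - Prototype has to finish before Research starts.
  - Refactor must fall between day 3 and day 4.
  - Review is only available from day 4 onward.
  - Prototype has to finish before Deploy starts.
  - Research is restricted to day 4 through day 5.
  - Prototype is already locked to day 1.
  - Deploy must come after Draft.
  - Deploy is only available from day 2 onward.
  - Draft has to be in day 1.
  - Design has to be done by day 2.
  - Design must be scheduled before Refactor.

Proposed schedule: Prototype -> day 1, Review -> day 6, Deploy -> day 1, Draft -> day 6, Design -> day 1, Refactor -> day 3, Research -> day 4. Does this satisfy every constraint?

Prototype has to finish before Deploy starts — violated.
Review is only available from day 4 onward — holds.
Design has to be done by day 2 — holds.
Deploy is only available from day 2 onward — violated.
Prototype is already locked to day 1 — holds.
Deploy must come after Draft — violated.
Prototype has to finish before Research starts — holds.
Refactor must fall between day 3 and day 4 — holds.
Research is restricted to day 4 through day 5 — holds.
Draft has to be in day 1 — violated.
Design must be scheduled before Refactor — holds.

No. Deploy must come after Draft is not satisfied.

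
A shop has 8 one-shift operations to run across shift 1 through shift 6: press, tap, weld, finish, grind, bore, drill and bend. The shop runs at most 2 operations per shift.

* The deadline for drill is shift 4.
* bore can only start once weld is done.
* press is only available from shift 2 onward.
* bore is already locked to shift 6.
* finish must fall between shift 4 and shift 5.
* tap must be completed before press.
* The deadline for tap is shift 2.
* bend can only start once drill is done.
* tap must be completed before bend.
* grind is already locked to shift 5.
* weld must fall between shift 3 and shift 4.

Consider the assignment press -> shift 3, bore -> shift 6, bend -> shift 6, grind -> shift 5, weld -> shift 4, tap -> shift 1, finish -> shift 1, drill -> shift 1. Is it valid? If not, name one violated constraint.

No — it violates: finish must fall between shift 4 and shift 5

bore is already locked to shift 6 — holds.
grind is already locked to shift 5 — holds.
tap must be completed before bend — holds.
The shop runs at most 2 operations per shift — violated.
tap must be completed before press — holds.
bend can only start once drill is done — holds.
The deadline for drill is shift 4 — holds.
The deadline for tap is shift 2 — holds.
bore can only start once weld is done — holds.
finish must fall between shift 4 and shift 5 — violated.
weld must fall between shift 3 and shift 4 — holds.
press is only available from shift 2 onward — holds.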